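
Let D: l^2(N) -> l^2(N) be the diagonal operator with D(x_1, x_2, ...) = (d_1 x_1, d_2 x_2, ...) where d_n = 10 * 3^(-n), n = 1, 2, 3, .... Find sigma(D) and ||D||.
sigma(D) = {10 * 3^(-n) : n ≥ 1} ∪ {0}; ||D|| = 10/3

A bounded diagonal operator on l^2 with diagonal entries d_n has spectrum equal to the closure of {d_n : n ≥ 1}: every d_n is an eigenvalue (with eigenvector e_n), so {d_n} ⊂ sigma(D); the spectrum is closed, so its closure is too; and for lambda not in the closure, (D - lambda I) has bounded inverse (the diagonal entries 1/(d_n - lambda) are bounded). For our sequence d_n = 10 * 3^(-n), n = 1, 2, 3, ...:
  - {d_n} = {10 * 3^(-n) : n ≥ 1}; the only limit point is 0
  - closure = {10 * 3^(-n) : n ≥ 1} ∪ {0}
For the norm: a diagonal operator has ||D|| = sup_n |d_n|. Here d_n = 10 * 3^(-n) is positive and decreasing, so sup_n |d_n| = d_1 = 10/3. So ||D|| = 10/3.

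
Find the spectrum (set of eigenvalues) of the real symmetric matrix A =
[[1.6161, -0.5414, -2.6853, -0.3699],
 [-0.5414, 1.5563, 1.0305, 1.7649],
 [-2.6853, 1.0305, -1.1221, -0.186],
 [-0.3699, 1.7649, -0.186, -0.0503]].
sigma(A) ≈ {-3, -1, 2, 4}

A is real symmetric, so its spectrum consists of real eigenvalues. Expanding the characteristic polynomial of the displayed matrix gives
  det(λ I - A) = p(λ) = λ^4 + (-2)λ^3 + (-13)λ^2 + (14)λ + (23.9988).
Solving p(λ) = 0 yields eigenvalues ≈ -3, -1, 2, 4. (A is shown rounded to 4 decimals, so these recover the underlying integer eigenvalues to within that precision.)
Verification: the trace of A = 2 equals the sum of eigenvalues 2, and det(A) ≈ 23.9988 matches the eigenvalue product 24.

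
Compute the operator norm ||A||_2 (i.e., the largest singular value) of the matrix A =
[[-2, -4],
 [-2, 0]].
||A||_2 = sqrt((24 + sqrt(320))/2) ≈ 4.5765 (= sqrt(largest eigenvalue of A^T A))

||A||_2 = sigma_max(A) = sqrt(lambda_max(A^T A)). Form the symmetric matrix M = A^T A =
[[8, 8],
 [8, 16]].
Its characteristic polynomial (trace, determinant of M give the coefficients) is
  p(λ) = det(λ I - M) = λ^2 - 24λ + 64.
For λ^2 - 24λ + 64 the discriminant is 320. It is nonnegative but not a perfect square, so the roots are real and irrational: λ = (24 ± sqrt(320))/2 ≈ 20.9443, 3.0557.
So the eigenvalues of A^T A are ≈ 3.0557, 20.9443 (all ≥ 0, as they must be for A^T A). The largest is λ_max = (24 + sqrt(320))/2 ≈ 20.9443, hence ||A||_2 = sqrt(λ_max) = sqrt((24 + sqrt(320))/2) ≈ 4.5765.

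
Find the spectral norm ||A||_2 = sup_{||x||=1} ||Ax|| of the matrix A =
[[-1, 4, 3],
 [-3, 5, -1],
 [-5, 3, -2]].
||A||_2 ≈ 8.8202 (= sqrt(largest eigenvalue of A^T A))

||A||_2 = sigma_max(A) = sqrt(lambda_max(A^T A)). Form the symmetric matrix M = A^T A =
[[35, -34, 10],
 [-34, 50, 1],
 [10, 1, 14]].
Its characteristic polynomial (trace, sum of principal 2x2 minors, determinant of M give the coefficients) is
  p(λ) = det(λ I - M) = λ^3 - 99λ^2 + 1683λ - 2601.
No integer candidate from the rational root theorem (±divisors of 2601) is a root, so the roots are irrational. The cubic discriminant is Δ = 6215932224 > 0, so there are three distinct real roots. p(1) = -1016 and p(2) = 377 have opposite signs, so a root lies in (1, 2); Newton's method refines it to λ ≈ 1.7156. p(19) = 496 and p(20) = -541 have opposite signs, so a root lies in (19, 20); Newton's method refines it to λ ≈ 19.4881. p(77) = -3448 and p(78) = 909 have opposite signs, so a root lies in (77, 78); Newton's method refines it to λ ≈ 77.7964. Check (Vieta): the three roots sum to 99, matching tr M = 99.
So the eigenvalues of A^T A are ≈ 1.7156, 19.4881, 77.7964 (all ≥ 0, as they must be for A^T A). The largest is λ_max ≈ 77.7964, hence ||A||_2 = sqrt(λ_max) ≈ 8.8202.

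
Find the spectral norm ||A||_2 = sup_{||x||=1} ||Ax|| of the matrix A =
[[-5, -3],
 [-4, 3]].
||A||_2 = sqrt((59 + sqrt(565))/2) ≈ 6.4331 (= sqrt(largest eigenvalue of A^T A))

||A||_2 = sigma_max(A) = sqrt(lambda_max(A^T A)). Form the symmetric matrix M = A^T A =
[[41, 3],
 [3, 18]].
Its characteristic polynomial (trace, determinant of M give the coefficients) is
  p(λ) = det(λ I - M) = λ^2 - 59λ + 729.
For λ^2 - 59λ + 729 the discriminant is 565. It is nonnegative but not a perfect square, so the roots are real and irrational: λ = (59 ± sqrt(565))/2 ≈ 41.3849, 17.6151.
So the eigenvalues of A^T A are ≈ 17.6151, 41.3849 (all ≥ 0, as they must be for A^T A). The largest is λ_max = (59 + sqrt(565))/2 ≈ 41.3849, hence ||A||_2 = sqrt(λ_max) = sqrt((59 + sqrt(565))/2) ≈ 6.4331.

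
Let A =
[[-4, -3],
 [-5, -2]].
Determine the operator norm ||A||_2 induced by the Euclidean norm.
||A||_2 = sqrt((54 + sqrt(2720))/2) ≈ 7.2854 (= sqrt(largest eigenvalue of A^T A))

||A||_2 = sigma_max(A) = sqrt(lambda_max(A^T A)). Form the symmetric matrix M = A^T A =
[[41, 22],
 [22, 13]].
Its characteristic polynomial (trace, determinant of M give the coefficients) is
  p(λ) = det(λ I - M) = λ^2 - 54λ + 49.
For λ^2 - 54λ + 49 the discriminant is 2720. It is nonnegative but not a perfect square, so the roots are real and irrational: λ = (54 ± sqrt(2720))/2 ≈ 53.0768, 0.9232.
So the eigenvalues of A^T A are ≈ 0.9232, 53.0768 (all ≥ 0, as they must be for A^T A). The largest is λ_max = (54 + sqrt(2720))/2 ≈ 53.0768, hence ||A||_2 = sqrt(λ_max) = sqrt((54 + sqrt(2720))/2) ≈ 7.2854.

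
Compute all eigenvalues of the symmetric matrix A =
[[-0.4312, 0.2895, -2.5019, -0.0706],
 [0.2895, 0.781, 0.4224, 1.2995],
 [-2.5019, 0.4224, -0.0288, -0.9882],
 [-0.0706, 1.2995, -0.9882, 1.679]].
sigma(A) ≈ {-3, 0, 2, 3}

A is real symmetric, so its spectrum consists of real eigenvalues. Expanding the characteristic polynomial of the displayed matrix gives
  det(λ I - A) = p(λ) = λ^4 + (-2)λ^3 + (-9)λ^2 + (18)λ + (0).
Solving p(λ) = 0 yields eigenvalues ≈ -3, 0, 2, 3. (A is shown rounded to 4 decimals, so these recover the underlying integer eigenvalues to within that precision.)
Verification: the trace of A = 2 equals the sum of eigenvalues 2, and det(A) ≈ 0.0007 matches the eigenvalue product 0.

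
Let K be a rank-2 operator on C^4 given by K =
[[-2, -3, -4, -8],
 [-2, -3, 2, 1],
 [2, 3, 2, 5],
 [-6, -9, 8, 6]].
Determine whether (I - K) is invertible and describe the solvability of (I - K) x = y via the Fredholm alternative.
(I - K) is invertible (det(I - K) = -107 ≠ 0), so for every y in C^4 the equation (I - K) x = y has a unique solution.

K has rank 2 and factors as K = U V^T = u1 v1^T + u2 v2^T with u1 = (-1, -1, 1, -3), v1 = (2, 3, -2, -1), u2 = (3, 0, -2, -1), v2 = (0, 0, -2, -3) (multiplying out reproduces the displayed K). The nonzero eigenvalues of U V^T coincide with those of the 2 x 2 matrix G = V^T U = [[v1·u1, v1·u2], [v2·u1, v2·u2]] = [[-4, 11], [7, 7]], and by the Sylvester determinant identity det(I_4 - U V^T) = det(I_2 - V^T U) = det([[5, -11], [-7, -6]]) = (5)(-6) - (-11)(-7) = -107. (Direct check: I - K =
[[3, 3, 4, 8],
 [2, 4, -2, -1],
 [-2, -3, -1, -5],
 [6, 9, -8, -5]]
has determinant -107.) The finite-dimensional Fredholm alternative says: either (I - K) is invertible, or ker(I - K) ≠ {0} and then range(I - K) = ker((I - K)^*)^⊥, with dim ker(I - K) = dim ker((I - K)^*). Since det(I - K) ≠ 0, 1 is not an eigenvalue of K and ker(I - K) = {0}, so we are in the first case: for every y there is a unique x = (I - K)^(-1) y. (Explicitly, by the Woodbury identity, (I - U V^T)^(-1) = I + U (I_2 - G)^(-1) V^T.)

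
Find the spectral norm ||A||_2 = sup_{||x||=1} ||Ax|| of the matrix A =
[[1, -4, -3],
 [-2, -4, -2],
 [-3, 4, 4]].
||A||_2 ≈ 8.8536 (= sqrt(largest eigenvalue of A^T A))

||A||_2 = sigma_max(A) = sqrt(lambda_max(A^T A)). Form the symmetric matrix M = A^T A =
[[14, -8, -11],
 [-8, 48, 36],
 [-11, 36, 29]].
Its characteristic polynomial (trace, sum of principal 2x2 minors, determinant of M give the coefficients) is
  p(λ) = det(λ I - M) = λ^3 - 91λ^2 + 989λ - 16.
No integer candidate from the rational root theorem (±divisors of 16) is a root, so the roots are irrational. The cubic discriminant is Δ = 4208057581 > 0, so there are three distinct real roots. p(0) = -16 and p(1) = 883 have opposite signs, so a root lies in (0, 1); Newton's method refines it to λ ≈ 0.0162. p(12) = 476 and p(13) = -341 have opposite signs, so a root lies in (12, 13); Newton's method refines it to λ ≈ 12.5983. p(78) = -1966 and p(79) = 3223 have opposite signs, so a root lies in (78, 79); Newton's method refines it to λ ≈ 78.3855. Check (Vieta): the three roots sum to 91, matching tr M = 91.
So the eigenvalues of A^T A are ≈ 0.0162, 12.5983, 78.3855 (all ≥ 0, as they must be for A^T A). The largest is λ_max ≈ 78.3855, hence ||A||_2 = sqrt(λ_max) ≈ 8.8536.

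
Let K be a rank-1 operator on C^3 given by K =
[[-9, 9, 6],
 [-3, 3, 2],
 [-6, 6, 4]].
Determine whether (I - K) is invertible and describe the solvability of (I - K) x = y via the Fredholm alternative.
(I - K) is invertible (det(I - K) = 3 ≠ 0), so for every y in C^3 the equation (I - K) x = y has a unique solution.

K has rank 1, so it is an outer product K = u v^T: every row of K is a multiple of one row vector. Reading off the entries, u = (3, 1, 2) and v = (-3, 3, 2) (row i of K equals u_i·v^T). A rank-one matrix u v^T satisfies K u = u (v·u) and kills the (2)-dimensional subspace v^⊥, so its characteristic polynomial is lambda^2 (lambda - v·u) with v·u = tr K = -2. Hence the eigenvalues of I - K are 1 (multiplicity 2) and 1 - (-2) = 3, so det(I - K) = 3. (Direct check: I - K =
[[10, -9, -6],
 [3, -2, -2],
 [6, -6, -3]]
has determinant 3.) The finite-dimensional Fredholm alternative says: either (I - K) is invertible, or ker(I - K) ≠ {0} and then range(I - K) = ker((I - K)^*)^⊥, with dim ker(I - K) = dim ker((I - K)^*). Since det(I - K) ≠ 0, 1 is not an eigenvalue of K and ker(I - K) = {0}, so we are in the first case: for every y there is a unique x = (I - K)^(-1) y. Explicitly, by the Sherman–Morrison formula, (I - u v^T)^(-1) = I + u v^T/(1 - v·u), i.e. (I - K)^(-1) = I + K/(3).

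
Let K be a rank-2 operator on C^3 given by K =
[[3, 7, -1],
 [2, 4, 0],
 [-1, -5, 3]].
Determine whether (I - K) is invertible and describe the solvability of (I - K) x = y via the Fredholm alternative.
(I - K) is invertible (det(I - K) = 9 ≠ 0), so for every y in C^3 the equation (I - K) x = y has a unique solution.

K has rank 2 and factors as K = U V^T = u1 v1^T + u2 v2^T with u1 = (1, 0, -3), v1 = (0, 1, -1), u2 = (3, 2, -1), v2 = (1, 2, 0) (multiplying out reproduces the displayed K). The nonzero eigenvalues of U V^T coincide with those of the 2 x 2 matrix G = V^T U = [[v1·u1, v1·u2], [v2·u1, v2·u2]] = [[3, 3], [1, 7]], and by the Sylvester determinant identity det(I_3 - U V^T) = det(I_2 - V^T U) = det([[-2, -3], [-1, -6]]) = (-2)(-6) - (-3)(-1) = 9. (Direct check: I - K =
[[-2, -7, 1],
 [-2, -3, 0],
 [1, 5, -2]]
has determinant 9.) The finite-dimensional Fredholm alternative says: either (I - K) is invertible, or ker(I - K) ≠ {0} and then range(I - K) = ker((I - K)^*)^⊥, with dim ker(I - K) = dim ker((I - K)^*). Since det(I - K) ≠ 0, 1 is not an eigenvalue of K and ker(I - K) = {0}, so we are in the first case: for every y there is a unique x = (I - K)^(-1) y. (Explicitly, by the Woodbury identity, (I - U V^T)^(-1) = I + U (I_2 - G)^(-1) V^T.)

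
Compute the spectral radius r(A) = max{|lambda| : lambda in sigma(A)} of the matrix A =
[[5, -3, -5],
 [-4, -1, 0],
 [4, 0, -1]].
r(A) = 3

The eigenvalues of A are the roots of its characteristic polynomial. With M = A (coefficients from the trace, the sum of principal 2x2 minors, and det A):
  p(λ) = det(λ I - M) = λ^3 - 3λ^2 - λ + 3.
By the rational root theorem any rational root is an integer divisor of 3. Testing λ = 3: p(3) = 27 - 27 - 3 + 3 = 0, so λ = 3 is a root. Dividing out (λ - 3) leaves p(λ) = (λ - 3)(λ^2 - 1). For λ^2 - 1 the discriminant is 4. It is a perfect square (2^2), so the roots are rational: λ = (0 ± 2)/2 = 1, -1.
Thus the eigenvalues (to 4 decimals) are 1 (modulus 1); -1 (modulus 1); 3 (modulus 3). The spectral radius is the largest modulus: r(A) = 3. (Cross-check: r(A) ≤ ||A||_2 ≈ 8.8718; equality holds whenever A is normal, though it can also hold for some non-normal A.)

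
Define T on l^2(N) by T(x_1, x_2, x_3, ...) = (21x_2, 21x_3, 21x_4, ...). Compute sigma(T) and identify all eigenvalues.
sigma(T) = closed disk {z in C : |z| ≤ 21}; sigma_p(T) = open disk {z in C : |z| < 21}

Note T = 21·V where V is the unit left shift (V x)_k = x_{k+1}; so sigma(T) = 21·sigma(V) and ||T|| = 21||V||. ||T x||^2 = 441sum_{k≥2} |x_k|^2 ≤ 441||x||^2, with equality on {x : x_1 = 0}, so ||T|| = 21. For any lambda with |lambda| < 21, set r = lambda/21 (|r| < 1); the vector x = (1, r, r^2, ...) is in l^2 and satisfies T x = 21(r, r^2, ...) = lambda x, so lambda is an eigenvalue. On the boundary |lambda| = 21 the geometric series diverges, so no l^2 eigenvector exists, but these lambda lie in the approximate point spectrum. Hence sigma(T) is the closed disk of radius 21 and sigma_p(T) is the open disk.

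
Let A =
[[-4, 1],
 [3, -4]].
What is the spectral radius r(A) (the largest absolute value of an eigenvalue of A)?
r(A) = (8 + sqrt(12))/2 ≈ 5.7321

The eigenvalues of A are the roots of its characteristic polynomial. With M = A (coefficients from the trace and determinant):
  p(λ) = det(λ I - M) = λ^2 + 8λ + 13.
For λ^2 + 8λ + 13 the discriminant is 12. It is nonnegative but not a perfect square, so the roots are real and irrational: λ = (-8 ± sqrt(12))/2 ≈ -2.2679, -5.7321.
Thus the eigenvalues (to 4 decimals) are -2.2679 (modulus 2.2679); -5.7321 (modulus 5.7321). The spectral radius is the largest modulus: r(A) = (8 + sqrt(12))/2 ≈ 5.7321. (Cross-check: r(A) ≤ ||A||_2 ≈ 6.1231; equality holds whenever A is normal, though it can also hold for some non-normal A.)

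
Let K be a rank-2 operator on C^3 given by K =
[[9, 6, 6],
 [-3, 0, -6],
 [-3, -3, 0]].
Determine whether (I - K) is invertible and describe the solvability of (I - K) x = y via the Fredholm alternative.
(I - K) is invertible (det(I - K) = 10 ≠ 0), so for every y in C^3 the equation (I - K) x = y has a unique solution.

K has rank 2 and factors as K = U V^T = u1 v1^T + u2 v2^T with u1 = (3, -1, -1), v1 = (3, 3, 0), u2 = (-3, 3, 0), v2 = (0, 1, -2) (multiplying out reproduces the displayed K). The nonzero eigenvalues of U V^T coincide with those of the 2 x 2 matrix G = V^T U = [[v1·u1, v1·u2], [v2·u1, v2·u2]] = [[6, 0], [1, 3]], and by the Sylvester determinant identity det(I_3 - U V^T) = det(I_2 - V^T U) = det([[-5, 0], [-1, -2]]) = (-5)(-2) - (0)(-1) = 10. (Direct check: I - K =
[[-8, -6, -6],
 [3, 1, 6],
 [3, 3, 1]]
has determinant 10.) The finite-dimensional Fredholm alternative says: either (I - K) is invertible, or ker(I - K) ≠ {0} and then range(I - K) = ker((I - K)^*)^⊥, with dim ker(I - K) = dim ker((I - K)^*). Since det(I - K) ≠ 0, 1 is not an eigenvalue of K and ker(I - K) = {0}, so we are in the first case: for every y there is a unique x = (I - K)^(-1) y. (Explicitly, by the Woodbury identity, (I - U V^T)^(-1) = I + U (I_2 - G)^(-1) V^T.)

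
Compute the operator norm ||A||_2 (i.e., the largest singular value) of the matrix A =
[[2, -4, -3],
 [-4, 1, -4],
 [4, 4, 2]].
||A||_2 ≈ 7.6425 (= sqrt(largest eigenvalue of A^T A))

||A||_2 = sigma_max(A) = sqrt(lambda_max(A^T A)). Form the symmetric matrix M = A^T A =
[[36, 4, 18],
 [4, 33, 16],
 [18, 16, 29]].
Its characteristic polynomial (trace, sum of principal 2x2 minors, determinant of M give the coefficients) is
  p(λ) = det(λ I - M) = λ^3 - 98λ^2 + 2593λ - 16384.
No integer candidate from the rational root theorem (±divisors of 16384) is a root, so the roots are irrational. The cubic discriminant is Δ = 847789312 > 0, so there are three distinct real roots. p(9) = -256 and p(10) = 746 have opposite signs, so a root lies in (9, 10); Newton's method refines it to λ ≈ 9.2427. p(30) = 206 and p(31) = -388 have opposite signs, so a root lies in (30, 31); Newton's method refines it to λ ≈ 30.3493. p(58) = -550 and p(59) = 844 have opposite signs, so a root lies in (58, 59); Newton's method refines it to λ ≈ 58.408. Check (Vieta): the three roots sum to 98, matching tr M = 98.
So the eigenvalues of A^T A are ≈ 9.2427, 30.3493, 58.408 (all ≥ 0, as they must be for A^T A). The largest is λ_max ≈ 58.408, hence ||A||_2 = sqrt(λ_max) ≈ 7.6425.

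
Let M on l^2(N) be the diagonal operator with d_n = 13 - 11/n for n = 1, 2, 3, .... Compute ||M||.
||M|| = 13

For a diagonal operator on l^2 with entries d_n, ||M|| = sup_n |d_n|. Here d_1 = 2, d_2 = 15/2, ..., and d_n = 13 - 11/n increases monotonically toward 13. All terms lie in [2, 13), so |d_n| = d_n and the supremum is the limit 13, which is not attained by any individual d_n. Hence ||M|| = 13.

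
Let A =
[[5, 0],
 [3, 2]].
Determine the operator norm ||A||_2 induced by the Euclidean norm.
||A||_2 = sqrt((38 + sqrt(1044))/2) ≈ 5.9292 (= sqrt(largest eigenvalue of A^T A))

||A||_2 = sigma_max(A) = sqrt(lambda_max(A^T A)). Form the symmetric matrix M = A^T A =
[[34, 6],
 [6, 4]].
Its characteristic polynomial (trace, determinant of M give the coefficients) is
  p(λ) = det(λ I - M) = λ^2 - 38λ + 100.
For λ^2 - 38λ + 100 the discriminant is 1044. It is nonnegative but not a perfect square, so the roots are real and irrational: λ = (38 ± sqrt(1044))/2 ≈ 35.1555, 2.8445.
So the eigenvalues of A^T A are ≈ 2.8445, 35.1555 (all ≥ 0, as they must be for A^T A). The largest is λ_max = (38 + sqrt(1044))/2 ≈ 35.1555, hence ||A||_2 = sqrt(λ_max) = sqrt((38 + sqrt(1044))/2) ≈ 5.9292.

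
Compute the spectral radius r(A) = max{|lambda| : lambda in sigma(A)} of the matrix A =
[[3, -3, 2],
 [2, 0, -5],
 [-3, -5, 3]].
r(A) ≈ 5.7048

The eigenvalues of A are the roots of its characteristic polynomial. With M = A (coefficients from the trace, the sum of principal 2x2 minors, and det A):
  p(λ) = det(λ I - M) = λ^3 - 6λ^2 - 4λ + 122.
No integer candidate from the rational root theorem (±divisors of 122) is a root, so the roots are irrational. The cubic discriminant is Δ = -242924 < 0, so there is one real root and a complex-conjugate pair. p(-4) = -22 and p(-3) = 53 have opposite signs, so a root lies in (-4, -3); Newton's method refines it to λ ≈ -3.7487. Dividing out (λ - (-3.7487)) leaves approximately λ^2 - 9.7487λ + 32.5447. For λ^2 - 9.7487λ + 32.5447 the discriminant is -35.1421. It is negative, so the remaining roots are the complex-conjugate pair λ ≈ 4.8743 ± 2.964i. Their product equals the constant term, so |λ|^2 ≈ 32.5447 and |λ| ≈ 5.7048.
Thus the eigenvalues (to 4 decimals) are -3.7487 (modulus 3.7487); 4.8743 ± 2.964i (modulus 5.7048). The spectral radius is the largest modulus: r(A) ≈ 5.7048. (Cross-check: r(A) ≤ ||A||_2 ≈ 7.8628; equality holds whenever A is normal, though it can also hold for some non-normal A.)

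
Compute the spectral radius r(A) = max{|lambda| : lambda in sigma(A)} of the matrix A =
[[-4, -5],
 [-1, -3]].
r(A) = (7 + sqrt(21))/2 ≈ 5.7913

The eigenvalues of A are the roots of its characteristic polynomial. With M = A (coefficients from the trace and determinant):
  p(λ) = det(λ I - M) = λ^2 + 7λ + 7.
For λ^2 + 7λ + 7 the discriminant is 21. It is nonnegative but not a perfect square, so the roots are real and irrational: λ = (-7 ± sqrt(21))/2 ≈ -1.2087, -5.7913.
Thus the eigenvalues (to 4 decimals) are -1.2087 (modulus 1.2087); -5.7913 (modulus 5.7913). The spectral radius is the largest modulus: r(A) = (7 + sqrt(21))/2 ≈ 5.7913. (Cross-check: r(A) ≤ ||A||_2 ≈ 7.0725; equality holds whenever A is normal, though it can also hold for some non-normal A.)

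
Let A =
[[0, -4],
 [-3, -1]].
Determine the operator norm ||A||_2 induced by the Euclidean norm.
||A||_2 = sqrt(18) ≈ 4.2426 (= sqrt(largest eigenvalue of A^T A))

||A||_2 = sigma_max(A) = sqrt(lambda_max(A^T A)). Form the symmetric matrix M = A^T A =
[[9, 3],
 [3, 17]].
Its characteristic polynomial (trace, determinant of M give the coefficients) is
  p(λ) = det(λ I - M) = λ^2 - 26λ + 144.
For λ^2 - 26λ + 144 the discriminant is 100. It is a perfect square (10^2), so the roots are rational: λ = (26 ± 10)/2 = 18, 8.
So the eigenvalues of A^T A are ≈ 8, 18 (all ≥ 0, as they must be for A^T A). The largest is λ_max = 18, hence ||A||_2 = sqrt(λ_max) = sqrt(18) ≈ 4.2426.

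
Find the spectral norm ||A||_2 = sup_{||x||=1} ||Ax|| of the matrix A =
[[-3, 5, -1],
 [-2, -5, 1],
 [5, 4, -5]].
||A||_2 ≈ 9.6778 (= sqrt(largest eigenvalue of A^T A))

||A||_2 = sigma_max(A) = sqrt(lambda_max(A^T A)). Form the symmetric matrix M = A^T A =
[[38, 15, -24],
 [15, 66, -30],
 [-24, -30, 27]].
Its characteristic polynomial (trace, sum of principal 2x2 minors, determinant of M give the coefficients) is
  p(λ) = det(λ I - M) = λ^3 - 131λ^2 + 3615λ - 11025.
No integer candidate from the rational root theorem (±divisors of 11025) is a root, so the roots are irrational. The cubic discriminant is Δ = 26853570000 > 0, so there are three distinct real roots. p(3) = -1332 and p(4) = 1403 have opposite signs, so a root lies in (3, 4); Newton's method refines it to λ ≈ 3.476. p(33) = 1548 and p(34) = -247 have opposite signs, so a root lies in (33, 34); Newton's method refines it to λ ≈ 33.8644. p(93) = -3492 and p(94) = 1853 have opposite signs, so a root lies in (93, 94); Newton's method refines it to λ ≈ 93.6596. Check (Vieta): the three roots sum to 131, matching tr M = 131.
So the eigenvalues of A^T A are ≈ 3.476, 33.8644, 93.6596 (all ≥ 0, as they must be for A^T A). The largest is λ_max ≈ 93.6596, hence ||A||_2 = sqrt(λ_max) ≈ 9.6778.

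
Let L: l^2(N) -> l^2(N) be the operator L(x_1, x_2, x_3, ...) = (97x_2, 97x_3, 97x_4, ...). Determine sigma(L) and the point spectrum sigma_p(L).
sigma(L) = closed disk {z in C : |z| ≤ 97}; sigma_p(L) = open disk {z in C : |z| < 97}

Note L = 97·V where V is the unit left shift (V x)_k = x_{k+1}; so sigma(L) = 97·sigma(V) and ||L|| = 97||V||. ||L x||^2 = 9409sum_{k≥2} |x_k|^2 ≤ 9409||x||^2, with equality on {x : x_1 = 0}, so ||L|| = 97. For any lambda with |lambda| < 97, set r = lambda/97 (|r| < 1); the vector x = (1, r, r^2, ...) is in l^2 and satisfies L x = 97(r, r^2, ...) = lambda x, so lambda is an eigenvalue. On the boundary |lambda| = 97 the geometric series diverges, so no l^2 eigenvector exists, but these lambda lie in the approximate point spectrum. Hence sigma(L) is the closed disk of radius 97 and sigma_p(L) is the open disk.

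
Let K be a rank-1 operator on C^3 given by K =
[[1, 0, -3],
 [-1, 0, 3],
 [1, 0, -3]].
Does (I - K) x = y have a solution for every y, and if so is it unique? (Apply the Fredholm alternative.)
(I - K) is invertible (det(I - K) = 3 ≠ 0), so for every y in C^3 the equation (I - K) x = y has a unique solution.

K has rank 1, so it is an outer product K = u v^T: every row of K is a multiple of one row vector. Reading off the entries, u = (1, -1, 1) and v = (1, 0, -3) (row i of K equals u_i·v^T). A rank-one matrix u v^T satisfies K u = u (v·u) and kills the (2)-dimensional subspace v^⊥, so its characteristic polynomial is lambda^2 (lambda - v·u) with v·u = tr K = -2. Hence the eigenvalues of I - K are 1 (multiplicity 2) and 1 - (-2) = 3, so det(I - K) = 3. (Direct check: I - K =
[[0, 0, 3],
 [1, 1, -3],
 [-1, 0, 4]]
has determinant 3.) The finite-dimensional Fredholm alternative says: either (I - K) is invertible, or ker(I - K) ≠ {0} and then range(I - K) = ker((I - K)^*)^⊥, with dim ker(I - K) = dim ker((I - K)^*). Since det(I - K) ≠ 0, 1 is not an eigenvalue of K and ker(I - K) = {0}, so we are in the first case: for every y there is a unique x = (I - K)^(-1) y. Explicitly, by the Sherman–Morrison formula, (I - u v^T)^(-1) = I + u v^T/(1 - v·u), i.e. (I - K)^(-1) = I + K/(3).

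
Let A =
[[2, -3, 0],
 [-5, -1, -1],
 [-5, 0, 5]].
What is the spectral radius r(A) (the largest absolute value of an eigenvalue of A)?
r(A) ≈ 5.0948

The eigenvalues of A are the roots of its characteristic polynomial. With M = A (coefficients from the trace, the sum of principal 2x2 minors, and det A):
  p(λ) = det(λ I - M) = λ^3 - 6λ^2 - 12λ + 100.
No integer candidate from the rational root theorem (±divisors of 100) is a root, so the roots are irrational. The cubic discriminant is Δ = -41904 < 0, so there is one real root and a complex-conjugate pair. p(-4) = -12 and p(-3) = 55 have opposite signs, so a root lies in (-4, -3); Newton's method refines it to λ ≈ -3.8525. Dividing out (λ - (-3.8525)) leaves approximately λ^2 - 9.8525λ + 25.957. For λ^2 - 9.8525λ + 25.957 the discriminant is -6.756. It is negative, so the remaining roots are the complex-conjugate pair λ ≈ 4.9263 ± 1.2996i. Their product equals the constant term, so |λ|^2 ≈ 25.957 and |λ| ≈ 5.0948.
Thus the eigenvalues (to 4 decimals) are -3.8525 (modulus 3.8525); 4.9263 ± 1.2996i (modulus 5.0948). The spectral radius is the largest modulus: r(A) ≈ 5.0948. (Cross-check: r(A) ≤ ||A||_2 ≈ 8.0279; equality holds whenever A is normal, though it can also hold for some non-normal A.)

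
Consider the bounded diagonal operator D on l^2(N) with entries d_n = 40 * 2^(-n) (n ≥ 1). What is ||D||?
||D|| = 20 (attained at n = 1)

For D diagonal, ||D|| = sup_n |d_n|. The sequence d_n = 40 * 2^(-n) is positive and strictly decreasing (ratio 2^(-1) < 1), so the supremum is d_1 = 40/2 = 20. Hence ||D|| = 20.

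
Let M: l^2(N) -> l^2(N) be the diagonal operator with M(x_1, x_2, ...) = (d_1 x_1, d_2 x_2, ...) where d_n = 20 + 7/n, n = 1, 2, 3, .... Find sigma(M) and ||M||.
sigma(M) = {20 + 7/n : n ≥ 1} ∪ {20}; ||M|| = 27

A bounded diagonal operator on l^2 with diagonal entries d_n has spectrum equal to the closure of {d_n : n ≥ 1}: every d_n is an eigenvalue (with eigenvector e_n), so {d_n} ⊂ sigma(M); the spectrum is closed, so its closure is too; and for lambda not in the closure, (M - lambda I) has bounded inverse (the diagonal entries 1/(d_n - lambda) are bounded). For our sequence d_n = 20 + 7/n, n = 1, 2, 3, ...:
  - {d_n} = {20 + 7/n : n ≥ 1}; the only limit point is 20
  - closure = {20 + 7/n : n ≥ 1} ∪ {20}
For the norm: a diagonal operator has ||M|| = sup_n |d_n|. Here d_n = 20 + 7/n is positive and decreasing, so sup_n |d_n| = d_1 = 20 + 7 = 27. So ||M|| = 27.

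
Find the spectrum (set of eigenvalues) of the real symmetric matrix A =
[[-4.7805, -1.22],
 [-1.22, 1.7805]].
sigma(A) ≈ {-5, 2}

A is real symmetric, so its spectrum consists of real eigenvalues. Expanding the characteristic polynomial of the displayed matrix gives
  det(λ I - A) = p(λ) = λ^2 + (3)λ + (-10).
Solving p(λ) = 0 yields eigenvalues ≈ -5, 2. (A is shown rounded to 4 decimals, so these recover the underlying integer eigenvalues to within that precision.)
Verification: the trace of A = -3 equals the sum of eigenvalues -3, and det(A) ≈ -10.0001 matches the eigenvalue product -10.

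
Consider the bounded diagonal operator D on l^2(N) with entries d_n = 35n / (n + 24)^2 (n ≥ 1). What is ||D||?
||D|| = 35/96 (attained at n = 24)

For D diagonal, ||D|| = sup_n |d_n|. Treat f(x) = 35x / (x + 24)^2 for real x > 0. By the quotient rule, f'(x) = 35(24 - x)/(x + 24)^3, which is positive for x < 24 and negative for x > 24. So f has a unique maximum at x = 24, and since 24 is a positive integer, the supremum over n ≥ 1 is attained at n = 24: d_24 = 35·24/(24 + 24)^2 = 35·24/2304 = 35/96. Hence ||D|| = 35/96.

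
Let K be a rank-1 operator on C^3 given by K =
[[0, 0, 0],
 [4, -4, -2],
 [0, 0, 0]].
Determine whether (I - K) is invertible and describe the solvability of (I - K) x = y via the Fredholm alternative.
(I - K) is invertible (det(I - K) = 5 ≠ 0), so for every y in C^3 the equation (I - K) x = y has a unique solution.

K has rank 1, so it is an outer product K = u v^T: every row of K is a multiple of one row vector. Reading off the entries, u = (0, 2, 0) and v = (2, -2, -1) (row i of K equals u_i·v^T). A rank-one matrix u v^T satisfies K u = u (v·u) and kills the (2)-dimensional subspace v^⊥, so its characteristic polynomial is lambda^2 (lambda - v·u) with v·u = tr K = -4. Hence the eigenvalues of I - K are 1 (multiplicity 2) and 1 - (-4) = 5, so det(I - K) = 5. (Direct check: I - K =
[[1, 0, 0],
 [-4, 5, 2],
 [0, 0, 1]]
has determinant 5.) The finite-dimensional Fredholm alternative says: either (I - K) is invertible, or ker(I - K) ≠ {0} and then range(I - K) = ker((I - K)^*)^⊥, with dim ker(I - K) = dim ker((I - K)^*). Since det(I - K) ≠ 0, 1 is not an eigenvalue of K and ker(I - K) = {0}, so we are in the first case: for every y there is a unique x = (I - K)^(-1) y. Explicitly, by the Sherman–Morrison formula, (I - u v^T)^(-1) = I + u v^T/(1 - v·u), i.e. (I - K)^(-1) = I + K/(5).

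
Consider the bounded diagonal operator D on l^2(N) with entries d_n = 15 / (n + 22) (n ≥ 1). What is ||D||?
||D|| = 15/23 (attained at n = 1)

For D diagonal, ||D|| = sup_n |d_n| = sup_n 15/(n + 22). This is positive and strictly decreasing in n, so the supremum is attained at n = 1: d_1 = 15/(1 + 22) = 15/23. Hence ||D|| = 15/23.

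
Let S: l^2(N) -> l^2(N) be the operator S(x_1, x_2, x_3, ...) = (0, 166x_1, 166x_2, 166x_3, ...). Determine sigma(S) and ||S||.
sigma(S) = closed disk {z in C : |z| ≤ 166}; ||S|| = 166

Note S = 166·U where U is the unit right shift (U x)_k = x_{k-1} (with x_0 := 0); so ||S|| = 166||U|| and sigma(S) = 166·sigma(U). ||S x||^2 = sum_{k≥1} |166x_k|^2 = 27556||x||^2, so ||S|| = 166 and sigma(S) ⊂ {|z| ≤ 166}. For any |lambda| < 166, the equation (S - lambda I) x = 0 forces x_1 = 0, then 166x_k = lambda x_{k+1} ⇒ x = 0, so S has no eigenvalues. But (S - lambda I) is not surjective for |lambda| < 166: solving (S - lambda I) x = e_1 would require x_n proportional to (lambda/166)^(-n), which is not in l^2. So every |lambda| < 166 lies in the residual spectrum. The boundary |lambda| = 166 is in the approximate point spectrum (the spectrum is closed). Hence sigma(S) is the closed disk of radius 166.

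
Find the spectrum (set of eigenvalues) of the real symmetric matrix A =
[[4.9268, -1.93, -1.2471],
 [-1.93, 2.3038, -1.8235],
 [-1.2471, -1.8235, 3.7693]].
sigma(A) ≈ {0, 5, 6}

A is real symmetric, so its spectrum consists of real eigenvalues. Expanding the characteristic polynomial of the displayed matrix gives
  det(λ I - A) = p(λ) = λ^3 + (-11)λ^2 + (30)λ + (0).
Solving p(λ) = 0 yields eigenvalues ≈ 0, 5, 6. (A is shown rounded to 4 decimals, so these recover the underlying integer eigenvalues to within that precision.)
Verification: the trace of A = 11 equals the sum of eigenvalues 11, and det(A) ≈ -0.0007 matches the eigenvalue product 0.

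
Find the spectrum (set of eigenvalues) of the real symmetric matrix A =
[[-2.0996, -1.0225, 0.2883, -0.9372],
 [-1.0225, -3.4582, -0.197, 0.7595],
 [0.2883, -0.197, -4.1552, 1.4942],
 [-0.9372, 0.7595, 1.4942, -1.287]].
sigma(A) ≈ {-5, -4, -2, 0}

A is real symmetric, so its spectrum consists of real eigenvalues. Expanding the characteristic polynomial of the displayed matrix gives
  det(λ I - A) = p(λ) = λ^4 + (11)λ^3 + (38)λ^2 + (40)λ + (0).
Solving p(λ) = 0 yields eigenvalues ≈ -5, -4, -2, 0. (A is shown rounded to 4 decimals, so these recover the underlying integer eigenvalues to within that precision.)
Verification: the trace of A = -11 equals the sum of eigenvalues -11, and det(A) ≈ 0.0003 matches the eigenvalue product 0.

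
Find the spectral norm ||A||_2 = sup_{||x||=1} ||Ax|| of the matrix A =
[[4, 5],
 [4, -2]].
||A||_2 = sqrt((61 + sqrt(585))/2) ≈ 6.5264 (= sqrt(largest eigenvalue of A^T A))

||A||_2 = sigma_max(A) = sqrt(lambda_max(A^T A)). Form the symmetric matrix M = A^T A =
[[32, 12],
 [12, 29]].
Its characteristic polynomial (trace, determinant of M give the coefficients) is
  p(λ) = det(λ I - M) = λ^2 - 61λ + 784.
For λ^2 - 61λ + 784 the discriminant is 585. It is nonnegative but not a perfect square, so the roots are real and irrational: λ = (61 ± sqrt(585))/2 ≈ 42.5934, 18.4066.
So the eigenvalues of A^T A are ≈ 18.4066, 42.5934 (all ≥ 0, as they must be for A^T A). The largest is λ_max = (61 + sqrt(585))/2 ≈ 42.5934, hence ||A||_2 = sqrt(λ_max) = sqrt((61 + sqrt(585))/2) ≈ 6.5264.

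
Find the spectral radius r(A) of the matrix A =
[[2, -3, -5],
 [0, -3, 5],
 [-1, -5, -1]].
r(A) ≈ 5.4225

The eigenvalues of A are the roots of its characteristic polynomial. With M = A (coefficients from the trace, the sum of principal 2x2 minors, and det A):
  p(λ) = det(λ I - M) = λ^3 + 2λ^2 + 15λ - 86.
No integer candidate from the rational root theorem (±divisors of 86) is a root, so the roots are irrational. The cubic discriminant is Δ = -255980 < 0, so there is one real root and a complex-conjugate pair. p(2) = -40 and p(3) = 4 have opposite signs, so a root lies in (2, 3); Newton's method refines it to λ ≈ 2.9248. Dividing out (λ - (2.9248)) leaves approximately λ^2 + 4.9248λ + 29.4039. For λ^2 + 4.9248λ + 29.4039 the discriminant is -93.3622. It is negative, so the remaining roots are the complex-conjugate pair λ ≈ -2.4624 ± 4.8312i. Their product equals the constant term, so |λ|^2 ≈ 29.4039 and |λ| ≈ 5.4225.
Thus the eigenvalues (to 4 decimals) are 2.9248 (modulus 2.9248); -2.4624 ± 4.8312i (modulus 5.4225). The spectral radius is the largest modulus: r(A) ≈ 5.4225. (Cross-check: r(A) ≤ ||A||_2 ≈ 7.4085; equality holds whenever A is normal, though it can also hold for some non-normal A.)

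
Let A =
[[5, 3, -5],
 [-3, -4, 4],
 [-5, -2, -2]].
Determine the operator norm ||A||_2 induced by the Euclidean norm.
||A||_2 ≈ 10.336 (= sqrt(largest eigenvalue of A^T A))

||A||_2 = sigma_max(A) = sqrt(lambda_max(A^T A)). Form the symmetric matrix M = A^T A =
[[59, 37, -27],
 [37, 29, -27],
 [-27, -27, 45]].
Its characteristic polynomial (trace, sum of principal 2x2 minors, determinant of M give the coefficients) is
  p(λ) = det(λ I - M) = λ^3 - 133λ^2 + 2844λ - 5184.
No integer candidate from the rational root theorem (±divisors of 5184) is a root, so the roots are irrational. The cubic discriminant is Δ = 36847240848 > 0, so there are three distinct real roots. p(2) = -20 and p(3) = 2178 have opposite signs, so a root lies in (2, 3); Newton's method refines it to λ ≈ 2.0086. p(24) = 288 and p(25) = -1584 have opposite signs, so a root lies in (24, 25); Newton's method refines it to λ ≈ 24.1581. p(106) = -7092 and p(107) = 1450 have opposite signs, so a root lies in (106, 107); Newton's method refines it to λ ≈ 106.8333. Check (Vieta): the three roots sum to 133, matching tr M = 133.
So the eigenvalues of A^T A are ≈ 2.0086, 24.1581, 106.8333 (all ≥ 0, as they must be for A^T A). The largest is λ_max ≈ 106.8333, hence ||A||_2 = sqrt(λ_max) ≈ 10.336.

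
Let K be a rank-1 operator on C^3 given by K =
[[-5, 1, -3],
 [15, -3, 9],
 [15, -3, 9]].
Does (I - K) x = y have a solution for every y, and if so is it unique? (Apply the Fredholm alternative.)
(I - K) is singular (det(I - K) = 0, i.e. 1 ∈ sigma(K)). (I - K) x = y is solvable iff y ⊥ ker((I - K)^*) = span{(-5, 1, -3)}, i.e. iff -5y_1 + y_2 - 3y_3 = 0. When solvable, the solutions are x = y + c·(1, -3, -3), c arbitrary (ker(I - K) = span{(1, -3, -3)}, dimension 1).

K has rank 1, so it is an outer product K = u v^T: every row of K is a multiple of one row vector. Reading off the entries, u = (1, -3, -3) and v = (-5, 1, -3) (row i of K equals u_i·v^T). A rank-one matrix u v^T satisfies K u = u (v·u) and kills the (2)-dimensional subspace v^⊥, so its characteristic polynomial is lambda^2 (lambda - v·u) with v·u = tr K = 1. Hence the eigenvalues of I - K are 1 (multiplicity 2) and 1 - (1) = 0, so det(I - K) = 0. (Direct check: I - K =
[[6, -1, 3],
 [-15, 4, -9],
 [-15, 3, -8]]
has determinant 0.) So 1 is an eigenvalue of K and (I - K) is not invertible. The finite-dimensional Fredholm alternative says: either (I - K) is invertible, or ker(I - K) ≠ {0} and then range(I - K) = ker((I - K)^*)^⊥, with dim ker(I - K) = dim ker((I - K)^*). We are in the second case, so we need both kernels. Kernel of I - K: (I - K) u = u - u (v·u) = u - u = 0, so ker(I - K) = span{u} = span{(1, -3, -3)} (it is exactly 1-dimensional because rank(I - K) = 2). Kernel of the adjoint: K is real, so (I - K)^* = I - K^T = I - v u^T, and (I - v u^T) v = v - v (u·v) = 0; hence ker((I - K)^*) = span{v} = span{(-5, 1, -3)}. Therefore (I - K) x = y is solvable iff <y, v> = 0, i.e. iff -5y_1 + y_2 - 3y_3 = 0. When this holds, K y = u (v·y) = 0, so (I - K) y = y and x = y is a particular solution; the full solution set is the line x = y + c·u = y + c·(1, -3, -3), c ∈ C.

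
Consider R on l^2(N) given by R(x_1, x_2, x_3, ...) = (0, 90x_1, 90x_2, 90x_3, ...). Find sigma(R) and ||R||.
sigma(R) = closed disk {z in C : |z| ≤ 90}; ||R|| = 90

Note R = 90·U where U is the unit right shift (U x)_k = x_{k-1} (with x_0 := 0); so ||R|| = 90||U|| and sigma(R) = 90·sigma(U). ||R x||^2 = sum_{k≥1} |90x_k|^2 = 8100||x||^2, so ||R|| = 90 and sigma(R) ⊂ {|z| ≤ 90}. For any |lambda| < 90, the equation (R - lambda I) x = 0 forces x_1 = 0, then 90x_k = lambda x_{k+1} ⇒ x = 0, so R has no eigenvalues. But (R - lambda I) is not surjective for |lambda| < 90: solving (R - lambda I) x = e_1 would require x_n proportional to (lambda/90)^(-n), which is not in l^2. So every |lambda| < 90 lies in the residual spectrum. The boundary |lambda| = 90 is in the approximate point spectrum (the spectrum is closed). Hence sigma(R) is the closed disk of radius 90.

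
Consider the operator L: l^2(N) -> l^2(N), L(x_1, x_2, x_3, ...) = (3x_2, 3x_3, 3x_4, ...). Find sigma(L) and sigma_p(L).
sigma(L) = closed disk {z in C : |z| ≤ 3}; sigma_p(L) = open disk {z in C : |z| < 3}

Note L = 3·V where V is the unit left shift (V x)_k = x_{k+1}; so sigma(L) = 3·sigma(V) and ||L|| = 3||V||. ||L x||^2 = 9sum_{k≥2} |x_k|^2 ≤ 9||x||^2, with equality on {x : x_1 = 0}, so ||L|| = 3. For any lambda with |lambda| < 3, set r = lambda/3 (|r| < 1); the vector x = (1, r, r^2, ...) is in l^2 and satisfies L x = 3(r, r^2, ...) = lambda x, so lambda is an eigenvalue. On the boundary |lambda| = 3 the geometric series diverges, so no l^2 eigenvector exists, but these lambda lie in the approximate point spectrum. Hence sigma(L) is the closed disk of radius 3 and sigma_p(L) is the open disk.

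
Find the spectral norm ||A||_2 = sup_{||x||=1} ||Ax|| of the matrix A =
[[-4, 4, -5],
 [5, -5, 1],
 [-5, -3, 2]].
||A||_2 ≈ 9.9681 (= sqrt(largest eigenvalue of A^T A))

||A||_2 = sigma_max(A) = sqrt(lambda_max(A^T A)). Form the symmetric matrix M = A^T A =
[[66, -26, 15],
 [-26, 50, -31],
 [15, -31, 30]].
Its characteristic polynomial (trace, sum of principal 2x2 minors, determinant of M give the coefficients) is
  p(λ) = det(λ I - M) = λ^3 - 146λ^2 + 4918λ - 28224.
No integer candidate from the rational root theorem (±divisors of 28224) is a root, so the roots are irrational. The cubic discriminant is Δ = 31688426544 > 0, so there are three distinct real roots. p(7) = -609 and p(8) = 2288 have opposite signs, so a root lies in (7, 8); Newton's method refines it to λ ≈ 7.2033. p(39) = 831 and p(40) = -1104 have opposite signs, so a root lies in (39, 40); Newton's method refines it to λ ≈ 39.433. p(99) = -1989 and p(100) = 3576 have opposite signs, so a root lies in (99, 100); Newton's method refines it to λ ≈ 99.3637. Check (Vieta): the three roots sum to 146, matching tr M = 146.
So the eigenvalues of A^T A are ≈ 7.2033, 39.433, 99.3637 (all ≥ 0, as they must be for A^T A). The largest is λ_max ≈ 99.3637, hence ||A||_2 = sqrt(λ_max) ≈ 9.9681.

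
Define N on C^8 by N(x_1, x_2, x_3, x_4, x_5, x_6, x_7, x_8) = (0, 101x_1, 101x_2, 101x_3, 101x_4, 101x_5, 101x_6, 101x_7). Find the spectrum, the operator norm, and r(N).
sigma(N) = {0}; ||N|| = 101; r(N) = 0. (N is nilpotent with N^8 = 0.)

On C^8, N is a strictly lower-triangular matrix with 101 on the subdiagonal and zeros elsewhere, so its characteristic polynomial is lambda^8 and every eigenvalue is 0: sigma(N) = {0}. For the operator norm, N e_i = 101e_{i+1} for i = 1, ..., 7 and N e_8 = 0, so the singular values of N are 101 (with multiplicity 7) and 0; hence ||N|| = 101. The spectral radius r(N) = max|lambda| = 0. Note ||N|| > r(N) — characteristic of non-normal nilpotent operators. Indeed N^8 = 0.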